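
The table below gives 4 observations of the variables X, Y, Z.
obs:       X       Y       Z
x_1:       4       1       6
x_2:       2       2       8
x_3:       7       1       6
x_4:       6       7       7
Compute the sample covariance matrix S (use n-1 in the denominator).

Step 1 — column means:
  mean(X) = (4 + 2 + 7 + 6) / 4 = 19/4 = 4.75
  mean(Y) = (1 + 2 + 1 + 7) / 4 = 11/4 = 2.75
  mean(Z) = (6 + 8 + 6 + 7) / 4 = 27/4 = 6.75

Step 2 — sample covariance S[i,j] = (1/(n-1)) · Σ_k (x_{k,i} - mean_i) · (x_{k,j} - mean_j), with n-1 = 3.
  S[X,X] = ((-0.75)·(-0.75) + (-2.75)·(-2.75) + (2.25)·(2.25) + (1.25)·(1.25)) / 3 = 14.75/3 = 4.9167
  S[X,Y] = ((-0.75)·(-1.75) + (-2.75)·(-0.75) + (2.25)·(-1.75) + (1.25)·(4.25)) / 3 = 4.75/3 = 1.5833
  S[X,Z] = ((-0.75)·(-0.75) + (-2.75)·(1.25) + (2.25)·(-0.75) + (1.25)·(0.25)) / 3 = -4.25/3 = -1.4167
  S[Y,Y] = ((-1.75)·(-1.75) + (-0.75)·(-0.75) + (-1.75)·(-1.75) + (4.25)·(4.25)) / 3 = 24.75/3 = 8.25
  S[Y,Z] = ((-1.75)·(-0.75) + (-0.75)·(1.25) + (-1.75)·(-0.75) + (4.25)·(0.25)) / 3 = 2.75/3 = 0.9167
  S[Z,Z] = ((-0.75)·(-0.75) + (1.25)·(1.25) + (-0.75)·(-0.75) + (0.25)·(0.25)) / 3 = 2.75/3 = 0.9167

S is symmetric (S[j,i] = S[i,j]). Assembling:

S = [[4.9167, 1.5833, -1.4167],
 [1.5833, 8.25, 0.9167],
 [-1.4167, 0.9167, 0.9167]]


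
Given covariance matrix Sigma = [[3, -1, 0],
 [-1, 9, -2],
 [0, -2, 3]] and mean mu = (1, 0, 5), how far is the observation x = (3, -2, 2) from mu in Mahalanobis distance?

Step 1 — centre the observation: (x - mu) = (2, -2, -3).

Step 2 — invert Sigma (cofactor / det for 3×3, or solve directly):
  Sigma^{-1} = [[0.3485, 0.0455, 0.0303],
 [0.0455, 0.1364, 0.0909],
 [0.0303, 0.0909, 0.3939]].

Step 3 — form the quadratic (x - mu)^T · Sigma^{-1} · (x - mu):
  Sigma^{-1} · (x - mu) = (0.5152, -0.4545, -1.303).
  (x - mu)^T · [Sigma^{-1} · (x - mu)] = (2)·(0.5152) + (-2)·(-0.4545) + (-3)·(-1.303) = 5.8485.

Step 4 — take square root: d = √(5.8485) ≈ 2.4184.

d(x, mu) = √(5.8485) ≈ 2.4184


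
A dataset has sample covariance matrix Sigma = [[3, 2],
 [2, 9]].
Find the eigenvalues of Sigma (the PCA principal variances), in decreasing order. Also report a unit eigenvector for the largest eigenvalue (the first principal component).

Step 1 — characteristic polynomial of 2×2 Sigma:
  det(Sigma - λI) = λ² - trace · λ + det = 0.
  trace = 3 + 9 = 12, det = 3·9 - (2)² = 23.
Step 2 — discriminant:
  Δ = trace² - 4·det = 144 - 92 = 52.
Step 3 — eigenvalues:
  λ = (trace ± √Δ)/2 = (12 ± 7.2111)/2,
  λ_1 = 9.6056,  λ_2 = 2.3944.

Step 4 — unit eigenvector for λ_1: solve (Sigma - λ_1 I)v = 0. First row:
  (3 - 9.6056)·v_x + (2)·v_y = 0, i.e. (-6.6056)·v_x + (2)·v_y = 0,
  so v ∝ (b, λ_1 - a) = (2, 6.6056) = u.
  ||u|| = √((2)² + (6.6056)²) = √(47.6333) ≈ 6.9017,
  v_1 = u/||u|| ≈ (0.2898, 0.9571) (||v_1|| = 1).

λ_1 = 9.6056,  λ_2 = 2.3944;  v_1 ≈ (0.2898, 0.9571)


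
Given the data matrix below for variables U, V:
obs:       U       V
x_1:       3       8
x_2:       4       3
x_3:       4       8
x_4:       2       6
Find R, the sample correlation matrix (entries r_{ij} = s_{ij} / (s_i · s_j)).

Step 1 — column means:
  mean(U) = (3 + 4 + 4 + 2) / 4 = 13/4 = 3.25
  mean(V) = (8 + 3 + 8 + 6) / 4 = 25/4 = 6.25

Step 2 — sample variances and covariances s[i,j] = (1/(n-1)) · Σ_k (x_{k,i} - mean_i) · (x_{k,j} - mean_j), with n-1 = 3:
  s[U,U] = ((-0.25)·(-0.25) + (0.75)·(0.75) + (0.75)·(0.75) + (-1.25)·(-1.25)) / 3 = 2.75/3 = 0.9167
  s[U,V] = ((-0.25)·(1.75) + (0.75)·(-3.25) + (0.75)·(1.75) + (-1.25)·(-0.25)) / 3 = -1.25/3 = -0.4167
  s[V,V] = ((1.75)·(1.75) + (-3.25)·(-3.25) + (1.75)·(1.75) + (-0.25)·(-0.25)) / 3 = 16.75/3 = 5.5833
  Sample standard deviations s_i = √(s[i,i]):
  s(U) = √(0.9167) = 0.9574
  s(V) = √(5.5833) = 2.3629

Step 3 — r_{ij} = s_{ij} / (s_i · s_j):
  r[U,U] = 1 (diagonal).
  r[U,V] = -0.4167 / (0.9574 · 2.3629) = -0.4167 / 2.2623 = -0.1842
  r[V,V] = 1 (diagonal).

R is symmetric with unit diagonal. Assembling:

R = [[1, -0.1842],
 [-0.1842, 1]]


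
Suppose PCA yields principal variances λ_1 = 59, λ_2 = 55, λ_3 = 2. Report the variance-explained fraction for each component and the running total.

Step 1 — total variance = trace(Sigma) = Σ λ_i = 59 + 55 + 2 = 116.

Step 2 — fraction explained by component i = λ_i / Σ λ:
  PC1: 59/116 = 0.5086
  PC2: 55/116 = 0.4741
  PC3: 2/116 = 0.0172

Step 3 — cumulative fraction after k components = (λ_1 + ... + λ_k) / Σ λ:
  k = 1: 59/116 = 0.5086
  k = 2: (59 + 55)/116 = 114/116 = 0.9828
  k = 3: (59 + 55 + 2)/116 = 116/116 = 1

Summary (fraction, with percent):

explained: PC1 0.5086 (50.86%), PC2 0.4741 (47.41%), PC3 0.0172 (1.72%);  cumulative: 0.5086, 0.9828, 1


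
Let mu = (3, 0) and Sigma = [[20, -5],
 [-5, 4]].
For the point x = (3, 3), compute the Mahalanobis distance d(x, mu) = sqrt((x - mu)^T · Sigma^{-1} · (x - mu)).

Step 1 — centre the observation: (x - mu) = (0, 3).

Step 2 — invert Sigma. det(Sigma) = 20·4 - (-5)² = 55.
  Sigma^{-1} = (1/det) · [[d, -b], [-b, a]] = [[0.0727, 0.0909],
 [0.0909, 0.3636]].

Step 3 — form the quadratic (x - mu)^T · Sigma^{-1} · (x - mu):
  Sigma^{-1} · (x - mu) = (0.2727, 1.0909).
  (x - mu)^T · [Sigma^{-1} · (x - mu)] = (0)·(0.2727) + (3)·(1.0909) = 3.2727.

Step 4 — take square root: d = √(3.2727) ≈ 1.8091.

d(x, mu) = √(3.2727) ≈ 1.8091


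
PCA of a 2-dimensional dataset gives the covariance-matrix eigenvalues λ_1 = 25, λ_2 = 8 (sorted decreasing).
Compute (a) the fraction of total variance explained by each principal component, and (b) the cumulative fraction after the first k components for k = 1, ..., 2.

Step 1 — total variance = trace(Sigma) = Σ λ_i = 25 + 8 = 33.

Step 2 — fraction explained by component i = λ_i / Σ λ:
  PC1: 25/33 = 0.7576
  PC2: 8/33 = 0.2424

Step 3 — cumulative fraction after k components = (λ_1 + ... + λ_k) / Σ λ:
  k = 1: 25/33 = 0.7576
  k = 2: (25 + 8)/33 = 33/33 = 1

Summary (fraction, with percent):

explained: PC1 0.7576 (75.76%), PC2 0.2424 (24.24%);  cumulative: 0.7576, 1


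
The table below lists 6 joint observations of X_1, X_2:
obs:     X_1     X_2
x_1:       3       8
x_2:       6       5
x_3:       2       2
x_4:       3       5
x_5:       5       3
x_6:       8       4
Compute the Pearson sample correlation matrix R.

Step 1 — column means:
  mean(X_1) = (3 + 6 + 2 + 3 + 5 + 8) / 6 = 27/6 = 4.5
  mean(X_2) = (8 + 5 + 2 + 5 + 3 + 4) / 6 = 27/6 = 4.5

Step 2 — sample variances and covariances s[i,j] = (1/(n-1)) · Σ_k (x_{k,i} - mean_i) · (x_{k,j} - mean_j), with n-1 = 5:
  s[X_1,X_1] = ((-1.5)·(-1.5) + (1.5)·(1.5) + (-2.5)·(-2.5) + (-1.5)·(-1.5) + (0.5)·(0.5) + (3.5)·(3.5)) / 5 = 25.5/5 = 5.1
  s[X_1,X_2] = ((-1.5)·(3.5) + (1.5)·(0.5) + (-2.5)·(-2.5) + (-1.5)·(0.5) + (0.5)·(-1.5) + (3.5)·(-0.5)) / 5 = -1.5/5 = -0.3
  s[X_2,X_2] = ((3.5)·(3.5) + (0.5)·(0.5) + (-2.5)·(-2.5) + (0.5)·(0.5) + (-1.5)·(-1.5) + (-0.5)·(-0.5)) / 5 = 21.5/5 = 4.3
  Sample standard deviations s_i = √(s[i,i]):
  s(X_1) = √(5.1) = 2.2583
  s(X_2) = √(4.3) = 2.0736

Step 3 — r_{ij} = s_{ij} / (s_i · s_j):
  r[X_1,X_1] = 1 (diagonal).
  r[X_1,X_2] = -0.3 / (2.2583 · 2.0736) = -0.3 / 4.6829 = -0.0641
  r[X_2,X_2] = 1 (diagonal).

R is symmetric with unit diagonal. Assembling:

R = [[1, -0.0641],
 [-0.0641, 1]]


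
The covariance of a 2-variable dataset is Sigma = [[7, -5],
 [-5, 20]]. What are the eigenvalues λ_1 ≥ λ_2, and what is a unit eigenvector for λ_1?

Step 1 — characteristic polynomial of 2×2 Sigma:
  det(Sigma - λI) = λ² - trace · λ + det = 0.
  trace = 7 + 20 = 27, det = 7·20 - (-5)² = 115.
Step 2 — discriminant:
  Δ = trace² - 4·det = 729 - 460 = 269.
Step 3 — eigenvalues:
  λ = (trace ± √Δ)/2 = (27 ± 16.4012)/2,
  λ_1 = 21.7006,  λ_2 = 5.2994.

Step 4 — unit eigenvector for λ_1: solve (Sigma - λ_1 I)v = 0. First row:
  (7 - 21.7006)·v_x + (-5)·v_y = 0, i.e. (-14.7006)·v_x + (-5)·v_y = 0,
  so v ∝ (b, λ_1 - a) = (-5, 14.7006); multiply by -1 so the first entry is positive: u = (5, -14.7006).
  ||u|| = √((5)² + (-14.7006)²) = √(241.1079) ≈ 15.5277,
  v_1 = u/||u|| ≈ (0.322, -0.9467) (||v_1|| = 1).

λ_1 = 21.7006,  λ_2 = 5.2994;  v_1 ≈ (0.322, -0.9467)


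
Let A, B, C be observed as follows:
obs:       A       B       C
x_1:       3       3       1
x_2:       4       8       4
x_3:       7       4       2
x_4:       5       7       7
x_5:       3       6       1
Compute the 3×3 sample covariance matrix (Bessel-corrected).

Step 1 — column means:
  mean(A) = (3 + 4 + 7 + 5 + 3) / 5 = 22/5 = 4.4
  mean(B) = (3 + 8 + 4 + 7 + 6) / 5 = 28/5 = 5.6
  mean(C) = (1 + 4 + 2 + 7 + 1) / 5 = 15/5 = 3

Step 2 — sample covariance S[i,j] = (1/(n-1)) · Σ_k (x_{k,i} - mean_i) · (x_{k,j} - mean_j), with n-1 = 4.
  S[A,A] = ((-1.4)·(-1.4) + (-0.4)·(-0.4) + (2.6)·(2.6) + (0.6)·(0.6) + (-1.4)·(-1.4)) / 4 = 11.2/4 = 2.8
  S[A,B] = ((-1.4)·(-2.6) + (-0.4)·(2.4) + (2.6)·(-1.6) + (0.6)·(1.4) + (-1.4)·(0.4)) / 4 = -1.2/4 = -0.3
  S[A,C] = ((-1.4)·(-2) + (-0.4)·(1) + (2.6)·(-1) + (0.6)·(4) + (-1.4)·(-2)) / 4 = 5/4 = 1.25
  S[B,B] = ((-2.6)·(-2.6) + (2.4)·(2.4) + (-1.6)·(-1.6) + (1.4)·(1.4) + (0.4)·(0.4)) / 4 = 17.2/4 = 4.3
  S[B,C] = ((-2.6)·(-2) + (2.4)·(1) + (-1.6)·(-1) + (1.4)·(4) + (0.4)·(-2)) / 4 = 14/4 = 3.5
  S[C,C] = ((-2)·(-2) + (1)·(1) + (-1)·(-1) + (4)·(4) + (-2)·(-2)) / 4 = 26/4 = 6.5

S is symmetric (S[j,i] = S[i,j]). Assembling:

S = [[2.8, -0.3, 1.25],
 [-0.3, 4.3, 3.5],
 [1.25, 3.5, 6.5]]


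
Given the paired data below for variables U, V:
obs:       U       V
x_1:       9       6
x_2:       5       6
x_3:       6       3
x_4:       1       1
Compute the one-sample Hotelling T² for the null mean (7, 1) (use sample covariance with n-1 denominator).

Step 1 — sample mean vector:
  mean(U) = (9 + 5 + 6 + 1) / 4 = 21/4 = 5.25
  mean(V) = (6 + 6 + 3 + 1) / 4 = 16/4 = 4
  x̄ = (5.25, 4),  deviation x̄ - mu_0 = (5.25, 4) - (7, 1) = (-1.75, 3).

Step 2 — sample covariance matrix, S[i,j] = (1/(n-1)) · Σ_k (x_{k,i} - mean_i) · (x_{k,j} - mean_j), divisor n-1 = 3:
  S[U,U] = ((3.75)·(3.75) + (-0.25)·(-0.25) + (0.75)·(0.75) + (-4.25)·(-4.25)) / 3 = 32.75/3 = 10.9167
  S[U,V] = ((3.75)·(2) + (-0.25)·(2) + (0.75)·(-1) + (-4.25)·(-3)) / 3 = 19/3 = 6.3333
  S[V,V] = ((2)·(2) + (2)·(2) + (-1)·(-1) + (-3)·(-3)) / 3 = 18/3 = 6
  S = [[10.9167, 6.3333],
 [6.3333, 6]].

Step 3 — invert S. det(S) = 10.9167·6 - (6.3333)² = 25.3889.
  S^{-1} = (1/det) · [[d, -b], [-b, a]] = [[0.2363, -0.2495],
 [-0.2495, 0.43]].

Step 4 — quadratic form (x̄ - mu_0)^T · S^{-1} · (x̄ - mu_0):
  S^{-1} · (x̄ - mu_0) = (-1.1619, 1.7265),
  (x̄ - mu_0)^T · [...] = (-1.75)·(-1.1619) + (3)·(1.7265) = 7.2128.

Step 5 — scale by n: T² = 4 · 7.2128 = 28.8512.

T² ≈ 28.8512


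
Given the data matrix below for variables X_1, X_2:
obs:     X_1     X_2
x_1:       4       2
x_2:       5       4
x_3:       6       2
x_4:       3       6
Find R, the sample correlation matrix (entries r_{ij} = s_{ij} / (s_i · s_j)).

Step 1 — column means:
  mean(X_1) = (4 + 5 + 6 + 3) / 4 = 18/4 = 4.5
  mean(X_2) = (2 + 4 + 2 + 6) / 4 = 14/4 = 3.5

Step 2 — sample variances and covariances s[i,j] = (1/(n-1)) · Σ_k (x_{k,i} - mean_i) · (x_{k,j} - mean_j), with n-1 = 3:
  s[X_1,X_1] = ((-0.5)·(-0.5) + (0.5)·(0.5) + (1.5)·(1.5) + (-1.5)·(-1.5)) / 3 = 5/3 = 1.6667
  s[X_1,X_2] = ((-0.5)·(-1.5) + (0.5)·(0.5) + (1.5)·(-1.5) + (-1.5)·(2.5)) / 3 = -5/3 = -1.6667
  s[X_2,X_2] = ((-1.5)·(-1.5) + (0.5)·(0.5) + (-1.5)·(-1.5) + (2.5)·(2.5)) / 3 = 11/3 = 3.6667
  Sample standard deviations s_i = √(s[i,i]):
  s(X_1) = √(1.6667) = 1.291
  s(X_2) = √(3.6667) = 1.9149

Step 3 — r_{ij} = s_{ij} / (s_i · s_j):
  r[X_1,X_1] = 1 (diagonal).
  r[X_1,X_2] = -1.6667 / (1.291 · 1.9149) = -1.6667 / 2.4721 = -0.6742
  r[X_2,X_2] = 1 (diagonal).

R is symmetric with unit diagonal. Assembling:

R = [[1, -0.6742],
 [-0.6742, 1]]


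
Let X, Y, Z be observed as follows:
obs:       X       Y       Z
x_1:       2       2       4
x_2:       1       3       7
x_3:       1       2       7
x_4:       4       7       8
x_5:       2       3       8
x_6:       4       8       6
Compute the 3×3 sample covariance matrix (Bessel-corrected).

Step 1 — column means:
  mean(X) = (2 + 1 + 1 + 4 + 2 + 4) / 6 = 14/6 = 2.3333
  mean(Y) = (2 + 3 + 2 + 7 + 3 + 8) / 6 = 25/6 = 4.1667
  mean(Z) = (4 + 7 + 7 + 8 + 8 + 6) / 6 = 40/6 = 6.6667

Step 2 — sample covariance S[i,j] = (1/(n-1)) · Σ_k (x_{k,i} - mean_i) · (x_{k,j} - mean_j), with n-1 = 5.
  S[X,X] = ((-0.3333)·(-0.3333) + (-1.3333)·(-1.3333) + (-1.3333)·(-1.3333) + (1.6667)·(1.6667) + (-0.3333)·(-0.3333) + (1.6667)·(1.6667)) / 5 = 9.3333/5 = 1.8667
  S[X,Y] = ((-0.3333)·(-2.1667) + (-1.3333)·(-1.1667) + (-1.3333)·(-2.1667) + (1.6667)·(2.8333) + (-0.3333)·(-1.1667) + (1.6667)·(3.8333)) / 5 = 16.6667/5 = 3.3333
  S[X,Z] = ((-0.3333)·(-2.6667) + (-1.3333)·(0.3333) + (-1.3333)·(0.3333) + (1.6667)·(1.3333) + (-0.3333)·(1.3333) + (1.6667)·(-0.6667)) / 5 = 0.6667/5 = 0.1333
  S[Y,Y] = ((-2.1667)·(-2.1667) + (-1.1667)·(-1.1667) + (-2.1667)·(-2.1667) + (2.8333)·(2.8333) + (-1.1667)·(-1.1667) + (3.8333)·(3.8333)) / 5 = 34.8333/5 = 6.9667
  S[Y,Z] = ((-2.1667)·(-2.6667) + (-1.1667)·(0.3333) + (-2.1667)·(0.3333) + (2.8333)·(1.3333) + (-1.1667)·(1.3333) + (3.8333)·(-0.6667)) / 5 = 4.3333/5 = 0.8667
  S[Z,Z] = ((-2.6667)·(-2.6667) + (0.3333)·(0.3333) + (0.3333)·(0.3333) + (1.3333)·(1.3333) + (1.3333)·(1.3333) + (-0.6667)·(-0.6667)) / 5 = 11.3333/5 = 2.2667

S is symmetric (S[j,i] = S[i,j]). Assembling:

S = [[1.8667, 3.3333, 0.1333],
 [3.3333, 6.9667, 0.8667],
 [0.1333, 0.8667, 2.2667]]


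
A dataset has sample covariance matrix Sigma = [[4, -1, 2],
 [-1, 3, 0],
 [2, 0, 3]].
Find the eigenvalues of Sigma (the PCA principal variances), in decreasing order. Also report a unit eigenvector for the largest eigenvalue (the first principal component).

Step 1 — characteristic polynomial p(λ) = det(λI - Sigma) = λ³ - tr·λ² + c_1·λ - det, where tr = trace, c_1 = sum of the principal 2×2 minors, det = det(Sigma):
  tr = 4 + 3 + 3 = 10,
  c_1 = (4·3 - (-1)²) + (4·3 - (2)²) + (3·3 - (0)²) = 11 + 8 + 9 = 28,
  det = 4·(3·3 - (0)²) - (-1)·((-1)·3 - (0)·(2)) + (2)·((-1)·(0) - 3·(2)) = 4·(9) - (-1)·(-3) + (2)·(-6) = 21.
  So p(λ) = λ³ - 10λ² + 28λ - 21.
Step 2 — look for an integer root (rational root theorem: any rational root is an integer divisor of 21). Testing λ = 3:
  p(3) = 27 - 90 + 84 - 21 = 0  ✓
  Dividing out (λ - 3): p(λ) = (λ - 3)(λ² - 7λ + 7).
Step 3 — remaining eigenvalues from the quadratic λ² - 7λ + 7 = 0:
  Δ = 7² - 4·7 = 49 - 28 = 21,  λ = (7 ± √21)/2 = (7 ± 4.5826)/2 ≈ 5.7913 or 1.2087.
  Sorted: λ_1 = 5.7913,  λ_2 = 3,  λ_3 = 1.2087  (check: sum = 10 = tr ✓).

Step 4 — unit eigenvector for λ_1 ≈ 5.7913: v spans the null space of (Sigma - λ_1 I), whose rows are
  r_1 = (-1.7913, -1, 2),  r_2 = (-1, -2.7913, 0),  r_3 = (2, 0, -2.7913).
  v is orthogonal to every row, so take v ∝ r_1 × r_2 = ((-1)·(0) - (2)·(-2.7913), (2)·(-1) - (-1.7913)·(0), (-1.7913)·(-2.7913) - (-1)·(-1)) ≈ (5.5826, -2, 4).
  Let u = (5.5826, -2, 4).
  ||u|| = √((5.5826)² + (-2)² + (4)²) = √(51.1652) ≈ 7.153,  v_1 = u/||u|| ≈ (0.7805, -0.2796, 0.5592) (||v_1|| = 1).

λ_1 = 5.7913,  λ_2 = 3,  λ_3 = 1.2087;  v_1 ≈ (0.7805, -0.2796, 0.5592)


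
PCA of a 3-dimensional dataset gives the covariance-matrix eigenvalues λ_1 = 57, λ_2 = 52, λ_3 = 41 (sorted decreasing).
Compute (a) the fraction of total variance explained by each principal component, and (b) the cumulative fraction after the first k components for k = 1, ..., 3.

Step 1 — total variance = trace(Sigma) = Σ λ_i = 57 + 52 + 41 = 150.

Step 2 — fraction explained by component i = λ_i / Σ λ:
  PC1: 57/150 = 0.38
  PC2: 52/150 = 0.3467
  PC3: 41/150 = 0.2733

Step 3 — cumulative fraction after k components = (λ_1 + ... + λ_k) / Σ λ:
  k = 1: 57/150 = 0.38
  k = 2: (57 + 52)/150 = 109/150 = 0.7267
  k = 3: (57 + 52 + 41)/150 = 150/150 = 1

Summary (fraction, with percent):

explained: PC1 0.38 (38%), PC2 0.3467 (34.67%), PC3 0.2733 (27.33%);  cumulative: 0.38, 0.7267, 1


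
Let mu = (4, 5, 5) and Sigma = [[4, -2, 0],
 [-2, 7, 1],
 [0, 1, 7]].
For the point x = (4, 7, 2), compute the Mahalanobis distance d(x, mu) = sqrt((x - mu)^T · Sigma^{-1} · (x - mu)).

Step 1 — centre the observation: (x - mu) = (0, 2, -3).

Step 2 — invert Sigma (cofactor / det for 3×3, or solve directly):
  Sigma^{-1} = [[0.2927, 0.0854, -0.0122],
 [0.0854, 0.1707, -0.0244],
 [-0.0122, -0.0244, 0.1463]].

Step 3 — form the quadratic (x - mu)^T · Sigma^{-1} · (x - mu):
  Sigma^{-1} · (x - mu) = (0.2073, 0.4146, -0.4878).
  (x - mu)^T · [Sigma^{-1} · (x - mu)] = (0)·(0.2073) + (2)·(0.4146) + (-3)·(-0.4878) = 2.2927.

Step 4 — take square root: d = √(2.2927) ≈ 1.5142.

d(x, mu) = √(2.2927) ≈ 1.5142


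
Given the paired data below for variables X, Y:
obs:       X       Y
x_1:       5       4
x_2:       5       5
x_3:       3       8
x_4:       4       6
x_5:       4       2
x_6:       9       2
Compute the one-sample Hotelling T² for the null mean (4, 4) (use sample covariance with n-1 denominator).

Step 1 — sample mean vector:
  mean(X) = (5 + 5 + 3 + 4 + 4 + 9) / 6 = 30/6 = 5
  mean(Y) = (4 + 5 + 8 + 6 + 2 + 2) / 6 = 27/6 = 4.5
  x̄ = (5, 4.5),  deviation x̄ - mu_0 = (5, 4.5) - (4, 4) = (1, 0.5).

Step 2 — sample covariance matrix, S[i,j] = (1/(n-1)) · Σ_k (x_{k,i} - mean_i) · (x_{k,j} - mean_j), divisor n-1 = 5:
  S[X,X] = ((0)·(0) + (0)·(0) + (-2)·(-2) + (-1)·(-1) + (-1)·(-1) + (4)·(4)) / 5 = 22/5 = 4.4
  S[X,Y] = ((0)·(-0.5) + (0)·(0.5) + (-2)·(3.5) + (-1)·(1.5) + (-1)·(-2.5) + (4)·(-2.5)) / 5 = -16/5 = -3.2
  S[Y,Y] = ((-0.5)·(-0.5) + (0.5)·(0.5) + (3.5)·(3.5) + (1.5)·(1.5) + (-2.5)·(-2.5) + (-2.5)·(-2.5)) / 5 = 27.5/5 = 5.5
  S = [[4.4, -3.2],
 [-3.2, 5.5]].

Step 3 — invert S. det(S) = 4.4·5.5 - (-3.2)² = 13.96.
  S^{-1} = (1/det) · [[d, -b], [-b, a]] = [[0.394, 0.2292],
 [0.2292, 0.3152]].

Step 4 — quadratic form (x̄ - mu_0)^T · S^{-1} · (x̄ - mu_0):
  S^{-1} · (x̄ - mu_0) = (0.5086, 0.3868),
  (x̄ - mu_0)^T · [...] = (1)·(0.5086) + (0.5)·(0.3868) = 0.702.

Step 5 — scale by n: T² = 6 · 0.702 = 4.212.

T² ≈ 4.212


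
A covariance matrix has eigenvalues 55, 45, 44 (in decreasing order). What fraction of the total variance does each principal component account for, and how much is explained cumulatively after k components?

Step 1 — total variance = trace(Sigma) = Σ λ_i = 55 + 45 + 44 = 144.

Step 2 — fraction explained by component i = λ_i / Σ λ:
  PC1: 55/144 = 0.3819
  PC2: 45/144 = 0.3125
  PC3: 44/144 = 0.3056

Step 3 — cumulative fraction after k components = (λ_1 + ... + λ_k) / Σ λ:
  k = 1: 55/144 = 0.3819
  k = 2: (55 + 45)/144 = 100/144 = 0.6944
  k = 3: (55 + 45 + 44)/144 = 144/144 = 1

Summary (fraction, with percent):

explained: PC1 0.3819 (38.19%), PC2 0.3125 (31.25%), PC3 0.3056 (30.56%);  cumulative: 0.3819, 0.6944, 1


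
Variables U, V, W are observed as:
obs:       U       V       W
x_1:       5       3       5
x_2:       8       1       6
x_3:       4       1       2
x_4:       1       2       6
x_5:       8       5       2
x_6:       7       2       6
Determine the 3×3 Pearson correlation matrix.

Step 1 — column means:
  mean(U) = (5 + 8 + 4 + 1 + 8 + 7) / 6 = 33/6 = 5.5
  mean(V) = (3 + 1 + 1 + 2 + 5 + 2) / 6 = 14/6 = 2.3333
  mean(W) = (5 + 6 + 2 + 6 + 2 + 6) / 6 = 27/6 = 4.5

Step 2 — sample variances and covariances s[i,j] = (1/(n-1)) · Σ_k (x_{k,i} - mean_i) · (x_{k,j} - mean_j), with n-1 = 5:
  s[U,U] = ((-0.5)·(-0.5) + (2.5)·(2.5) + (-1.5)·(-1.5) + (-4.5)·(-4.5) + (2.5)·(2.5) + (1.5)·(1.5)) / 5 = 37.5/5 = 7.5
  s[U,V] = ((-0.5)·(0.6667) + (2.5)·(-1.3333) + (-1.5)·(-1.3333) + (-4.5)·(-0.3333) + (2.5)·(2.6667) + (1.5)·(-0.3333)) / 5 = 6/5 = 1.2
  s[U,W] = ((-0.5)·(0.5) + (2.5)·(1.5) + (-1.5)·(-2.5) + (-4.5)·(1.5) + (2.5)·(-2.5) + (1.5)·(1.5)) / 5 = -3.5/5 = -0.7
  s[V,V] = ((0.6667)·(0.6667) + (-1.3333)·(-1.3333) + (-1.3333)·(-1.3333) + (-0.3333)·(-0.3333) + (2.6667)·(2.6667) + (-0.3333)·(-0.3333)) / 5 = 11.3333/5 = 2.2667
  s[V,W] = ((0.6667)·(0.5) + (-1.3333)·(1.5) + (-1.3333)·(-2.5) + (-0.3333)·(1.5) + (2.6667)·(-2.5) + (-0.3333)·(1.5)) / 5 = -6/5 = -1.2
  s[W,W] = ((0.5)·(0.5) + (1.5)·(1.5) + (-2.5)·(-2.5) + (1.5)·(1.5) + (-2.5)·(-2.5) + (1.5)·(1.5)) / 5 = 19.5/5 = 3.9
  Sample standard deviations s_i = √(s[i,i]):
  s(U) = √(7.5) = 2.7386
  s(V) = √(2.2667) = 1.5055
  s(W) = √(3.9) = 1.9748

Step 3 — r_{ij} = s_{ij} / (s_i · s_j):
  r[U,U] = 1 (diagonal).
  r[U,V] = 1.2 / (2.7386 · 1.5055) = 1.2 / 4.1231 = 0.291
  r[U,W] = -0.7 / (2.7386 · 1.9748) = -0.7 / 5.4083 = -0.1294
  r[V,V] = 1 (diagonal).
  r[V,W] = -1.2 / (1.5055 · 1.9748) = -1.2 / 2.9732 = -0.4036
  r[W,W] = 1 (diagonal).

R is symmetric with unit diagonal. Assembling:

R = [[1, 0.291, -0.1294],
 [0.291, 1, -0.4036],
 [-0.1294, -0.4036, 1]]


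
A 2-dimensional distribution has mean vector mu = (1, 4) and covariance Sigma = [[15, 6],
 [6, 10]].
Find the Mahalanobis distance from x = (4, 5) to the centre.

Step 1 — centre the observation: (x - mu) = (3, 1).

Step 2 — invert Sigma. det(Sigma) = 15·10 - (6)² = 114.
  Sigma^{-1} = (1/det) · [[d, -b], [-b, a]] = [[0.0877, -0.0526],
 [-0.0526, 0.1316]].

Step 3 — form the quadratic (x - mu)^T · Sigma^{-1} · (x - mu):
  Sigma^{-1} · (x - mu) = (0.2105, -0.0263).
  (x - mu)^T · [Sigma^{-1} · (x - mu)] = (3)·(0.2105) + (1)·(-0.0263) = 0.6053.

Step 4 — take square root: d = √(0.6053) ≈ 0.778.

d(x, mu) = √(0.6053) ≈ 0.778


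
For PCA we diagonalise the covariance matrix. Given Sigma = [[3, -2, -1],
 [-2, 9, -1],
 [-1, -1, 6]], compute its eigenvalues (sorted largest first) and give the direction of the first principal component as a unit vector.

Step 1 — characteristic polynomial p(λ) = det(λI - Sigma) = λ³ - tr·λ² + c_1·λ - det, where tr = trace, c_1 = sum of the principal 2×2 minors, det = det(Sigma):
  tr = 3 + 9 + 6 = 18,
  c_1 = (3·9 - (-2)²) + (3·6 - (-1)²) + (9·6 - (-1)²) = 23 + 17 + 53 = 93,
  det = 3·(9·6 - (-1)²) - (-2)·((-2)·6 - (-1)·(-1)) + (-1)·((-2)·(-1) - 9·(-1)) = 3·(53) - (-2)·(-13) + (-1)·(11) = 122.
  So p(λ) = λ³ - 18λ² + 93λ - 122.
Step 2 — look for an integer root (rational root theorem: any rational root is an integer divisor of 122). Testing λ = 2:
  p(2) = 8 - 72 + 186 - 122 = 0  ✓
  Dividing out (λ - 2): p(λ) = (λ - 2)(λ² - 16λ + 61).
Step 3 — remaining eigenvalues from the quadratic λ² - 16λ + 61 = 0:
  Δ = 16² - 4·61 = 256 - 244 = 12,  λ = (16 ± √12)/2 = (16 ± 3.4641)/2 ≈ 9.7321 or 6.2679.
  Sorted: λ_1 = 9.7321,  λ_2 = 6.2679,  λ_3 = 2  (check: sum = 18 = tr ✓).

Step 4 — unit eigenvector for λ_1 ≈ 9.7321: v spans the null space of (Sigma - λ_1 I), whose rows are
  r_1 = (-6.7321, -2, -1),  r_2 = (-2, -0.7321, -1),  r_3 = (-1, -1, -3.7321).
  v is orthogonal to every row, so take v ∝ r_1 × r_2 = ((-2)·(-1) - (-1)·(-0.7321), (-1)·(-2) - (-6.7321)·(-1), (-6.7321)·(-0.7321) - (-2)·(-2)) ≈ (1.2679, -4.7321, 0.9282).
  Let u = (1.2679, -4.7321, 0.9282).
  ||u|| = √((1.2679)² + (-4.7321)² + (0.9282)²) = √(24.8616) ≈ 4.9861,  v_1 = u/||u|| ≈ (0.2543, -0.949, 0.1862) (||v_1|| = 1).

λ_1 = 9.7321,  λ_2 = 6.2679,  λ_3 = 2;  v_1 ≈ (0.2543, -0.949, 0.1862)


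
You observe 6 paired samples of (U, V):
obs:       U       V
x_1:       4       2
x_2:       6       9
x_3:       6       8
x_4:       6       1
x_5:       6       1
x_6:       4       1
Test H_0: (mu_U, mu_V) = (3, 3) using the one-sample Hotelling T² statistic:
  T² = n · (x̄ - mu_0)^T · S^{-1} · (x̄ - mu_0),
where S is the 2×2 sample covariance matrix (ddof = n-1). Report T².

Step 1 — sample mean vector:
  mean(U) = (4 + 6 + 6 + 6 + 6 + 4) / 6 = 32/6 = 5.3333
  mean(V) = (2 + 9 + 8 + 1 + 1 + 1) / 6 = 22/6 = 3.6667
  x̄ = (5.3333, 3.6667),  deviation x̄ - mu_0 = (5.3333, 3.6667) - (3, 3) = (2.3333, 0.6667).

Step 2 — sample covariance matrix, S[i,j] = (1/(n-1)) · Σ_k (x_{k,i} - mean_i) · (x_{k,j} - mean_j), divisor n-1 = 5:
  S[U,U] = ((-1.3333)·(-1.3333) + (0.6667)·(0.6667) + (0.6667)·(0.6667) + (0.6667)·(0.6667) + (0.6667)·(0.6667) + (-1.3333)·(-1.3333)) / 5 = 5.3333/5 = 1.0667
  S[U,V] = ((-1.3333)·(-1.6667) + (0.6667)·(5.3333) + (0.6667)·(4.3333) + (0.6667)·(-2.6667) + (0.6667)·(-2.6667) + (-1.3333)·(-2.6667)) / 5 = 8.6667/5 = 1.7333
  S[V,V] = ((-1.6667)·(-1.6667) + (5.3333)·(5.3333) + (4.3333)·(4.3333) + (-2.6667)·(-2.6667) + (-2.6667)·(-2.6667) + (-2.6667)·(-2.6667)) / 5 = 71.3333/5 = 14.2667
  S = [[1.0667, 1.7333],
 [1.7333, 14.2667]].

Step 3 — invert S. det(S) = 1.0667·14.2667 - (1.7333)² = 12.2133.
  S^{-1} = (1/det) · [[d, -b], [-b, a]] = [[1.1681, -0.1419],
 [-0.1419, 0.0873]].

Step 4 — quadratic form (x̄ - mu_0)^T · S^{-1} · (x̄ - mu_0):
  S^{-1} · (x̄ - mu_0) = (2.631, -0.2729),
  (x̄ - mu_0)^T · [...] = (2.3333)·(2.631) + (0.6667)·(-0.2729) = 5.9571.

Step 5 — scale by n: T² = 6 · 5.9571 = 35.7424.

T² ≈ 35.7424


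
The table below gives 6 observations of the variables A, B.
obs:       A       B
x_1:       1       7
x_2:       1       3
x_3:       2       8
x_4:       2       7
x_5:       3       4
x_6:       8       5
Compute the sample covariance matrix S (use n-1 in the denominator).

Step 1 — column means:
  mean(A) = (1 + 1 + 2 + 2 + 3 + 8) / 6 = 17/6 = 2.8333
  mean(B) = (7 + 3 + 8 + 7 + 4 + 5) / 6 = 34/6 = 5.6667

Step 2 — sample covariance S[i,j] = (1/(n-1)) · Σ_k (x_{k,i} - mean_i) · (x_{k,j} - mean_j), with n-1 = 5.
  S[A,A] = ((-1.8333)·(-1.8333) + (-1.8333)·(-1.8333) + (-0.8333)·(-0.8333) + (-0.8333)·(-0.8333) + (0.1667)·(0.1667) + (5.1667)·(5.1667)) / 5 = 34.8333/5 = 6.9667
  S[A,B] = ((-1.8333)·(1.3333) + (-1.8333)·(-2.6667) + (-0.8333)·(2.3333) + (-0.8333)·(1.3333) + (0.1667)·(-1.6667) + (5.1667)·(-0.6667)) / 5 = -4.3333/5 = -0.8667
  S[B,B] = ((1.3333)·(1.3333) + (-2.6667)·(-2.6667) + (2.3333)·(2.3333) + (1.3333)·(1.3333) + (-1.6667)·(-1.6667) + (-0.6667)·(-0.6667)) / 5 = 19.3333/5 = 3.8667

S is symmetric (S[j,i] = S[i,j]). Assembling:

S = [[6.9667, -0.8667],
 [-0.8667, 3.8667]]


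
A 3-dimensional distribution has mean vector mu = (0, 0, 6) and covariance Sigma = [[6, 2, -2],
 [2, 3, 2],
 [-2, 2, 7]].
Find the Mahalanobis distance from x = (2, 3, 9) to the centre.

Step 1 — centre the observation: (x - mu) = (2, 3, 3).

Step 2 — invert Sigma (cofactor / det for 3×3, or solve directly):
  Sigma^{-1} = [[0.3696, -0.3913, 0.2174],
 [-0.3913, 0.8261, -0.3478],
 [0.2174, -0.3478, 0.3043]].

Step 3 — form the quadratic (x - mu)^T · Sigma^{-1} · (x - mu):
  Sigma^{-1} · (x - mu) = (0.2174, 0.6522, 0.3043).
  (x - mu)^T · [Sigma^{-1} · (x - mu)] = (2)·(0.2174) + (3)·(0.6522) + (3)·(0.3043) = 3.3043.

Step 4 — take square root: d = √(3.3043) ≈ 1.8178.

d(x, mu) = √(3.3043) ≈ 1.8178


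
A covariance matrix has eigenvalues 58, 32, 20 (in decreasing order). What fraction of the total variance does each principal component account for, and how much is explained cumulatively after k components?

Step 1 — total variance = trace(Sigma) = Σ λ_i = 58 + 32 + 20 = 110.

Step 2 — fraction explained by component i = λ_i / Σ λ:
  PC1: 58/110 = 0.5273
  PC2: 32/110 = 0.2909
  PC3: 20/110 = 0.1818

Step 3 — cumulative fraction after k components = (λ_1 + ... + λ_k) / Σ λ:
  k = 1: 58/110 = 0.5273
  k = 2: (58 + 32)/110 = 90/110 = 0.8182
  k = 3: (58 + 32 + 20)/110 = 110/110 = 1

Summary (fraction, with percent):

explained: PC1 0.5273 (52.73%), PC2 0.2909 (29.09%), PC3 0.1818 (18.18%);  cumulative: 0.5273, 0.8182, 1


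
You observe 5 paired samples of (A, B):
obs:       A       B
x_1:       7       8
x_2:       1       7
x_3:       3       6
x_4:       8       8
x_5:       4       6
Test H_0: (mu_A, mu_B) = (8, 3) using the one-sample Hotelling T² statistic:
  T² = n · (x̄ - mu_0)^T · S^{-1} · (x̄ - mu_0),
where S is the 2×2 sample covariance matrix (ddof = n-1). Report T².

Step 1 — sample mean vector:
  mean(A) = (7 + 1 + 3 + 8 + 4) / 5 = 23/5 = 4.6
  mean(B) = (8 + 7 + 6 + 8 + 6) / 5 = 35/5 = 7
  x̄ = (4.6, 7),  deviation x̄ - mu_0 = (4.6, 7) - (8, 3) = (-3.4, 4).

Step 2 — sample covariance matrix, S[i,j] = (1/(n-1)) · Σ_k (x_{k,i} - mean_i) · (x_{k,j} - mean_j), divisor n-1 = 4:
  S[A,A] = ((2.4)·(2.4) + (-3.6)·(-3.6) + (-1.6)·(-1.6) + (3.4)·(3.4) + (-0.6)·(-0.6)) / 4 = 33.2/4 = 8.3
  S[A,B] = ((2.4)·(1) + (-3.6)·(0) + (-1.6)·(-1) + (3.4)·(1) + (-0.6)·(-1)) / 4 = 8/4 = 2
  S[B,B] = ((1)·(1) + (0)·(0) + (-1)·(-1) + (1)·(1) + (-1)·(-1)) / 4 = 4/4 = 1
  S = [[8.3, 2],
 [2, 1]].

Step 3 — invert S. det(S) = 8.3·1 - (2)² = 4.3.
  S^{-1} = (1/det) · [[d, -b], [-b, a]] = [[0.2326, -0.4651],
 [-0.4651, 1.9302]].

Step 4 — quadratic form (x̄ - mu_0)^T · S^{-1} · (x̄ - mu_0):
  S^{-1} · (x̄ - mu_0) = (-2.6512, 9.3023),
  (x̄ - mu_0)^T · [...] = (-3.4)·(-2.6512) + (4)·(9.3023) = 46.2233.

Step 5 — scale by n: T² = 5 · 46.2233 = 231.1163.

T² ≈ 231.1163


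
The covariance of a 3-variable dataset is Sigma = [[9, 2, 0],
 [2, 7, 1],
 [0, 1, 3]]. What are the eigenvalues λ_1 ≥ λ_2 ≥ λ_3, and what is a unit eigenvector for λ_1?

Step 1 — characteristic polynomial p(λ) = det(λI - Sigma) = λ³ - tr·λ² + c_1·λ - det, where tr = trace, c_1 = sum of the principal 2×2 minors, det = det(Sigma):
  tr = 9 + 7 + 3 = 19,
  c_1 = (9·7 - (2)²) + (9·3 - (0)²) + (7·3 - (1)²) = 59 + 27 + 20 = 106,
  det = 9·(7·3 - (1)²) - (2)·((2)·3 - (1)·(0)) + (0)·((2)·(1) - 7·(0)) = 9·(20) - (2)·(6) + (0)·(2) = 168.
  So p(λ) = λ³ - 19λ² + 106λ - 168.
Step 2 — look for an integer root (rational root theorem: any rational root is an integer divisor of 168). Testing λ = 6:
  p(6) = 216 - 684 + 636 - 168 = 0  ✓
  Dividing out (λ - 6): p(λ) = (λ - 6)(λ² - 13λ + 28).
Step 3 — remaining eigenvalues from the quadratic λ² - 13λ + 28 = 0:
  Δ = 13² - 4·28 = 169 - 112 = 57,  λ = (13 ± √57)/2 = (13 ± 7.5498)/2 ≈ 10.2749 or 2.7251.
  Sorted: λ_1 = 10.2749,  λ_2 = 6,  λ_3 = 2.7251  (check: sum = 19 = tr ✓).

Step 4 — unit eigenvector for λ_1 ≈ 10.2749: v spans the null space of (Sigma - λ_1 I), whose rows are
  r_1 = (-1.2749, 2, 0),  r_2 = (2, -3.2749, 1),  r_3 = (0, 1, -7.2749).
  v is orthogonal to every row, so take v ∝ r_2 × r_3 = ((-3.2749)·(-7.2749) - (1)·(1), (1)·(0) - (2)·(-7.2749), (2)·(1) - (-3.2749)·(0)) ≈ (22.8248, 14.5498, 2).
  Let u = (22.8248, 14.5498, 2).
  ||u|| = √((22.8248)² + (14.5498)² + (2)²) = √(736.667) ≈ 27.1416,  v_1 = u/||u|| ≈ (0.841, 0.5361, 0.0737) (||v_1|| = 1).

λ_1 = 10.2749,  λ_2 = 6,  λ_3 = 2.7251;  v_1 ≈ (0.841, 0.5361, 0.0737)


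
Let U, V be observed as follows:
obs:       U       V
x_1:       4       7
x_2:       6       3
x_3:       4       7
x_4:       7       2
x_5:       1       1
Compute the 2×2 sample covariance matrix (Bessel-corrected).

Step 1 — column means:
  mean(U) = (4 + 6 + 4 + 7 + 1) / 5 = 22/5 = 4.4
  mean(V) = (7 + 3 + 7 + 2 + 1) / 5 = 20/5 = 4

Step 2 — sample covariance S[i,j] = (1/(n-1)) · Σ_k (x_{k,i} - mean_i) · (x_{k,j} - mean_j), with n-1 = 4.
  S[U,U] = ((-0.4)·(-0.4) + (1.6)·(1.6) + (-0.4)·(-0.4) + (2.6)·(2.6) + (-3.4)·(-3.4)) / 4 = 21.2/4 = 5.3
  S[U,V] = ((-0.4)·(3) + (1.6)·(-1) + (-0.4)·(3) + (2.6)·(-2) + (-3.4)·(-3)) / 4 = 1/4 = 0.25
  S[V,V] = ((3)·(3) + (-1)·(-1) + (3)·(3) + (-2)·(-2) + (-3)·(-3)) / 4 = 32/4 = 8

S is symmetric (S[j,i] = S[i,j]). Assembling:

S = [[5.3, 0.25],
 [0.25, 8]]


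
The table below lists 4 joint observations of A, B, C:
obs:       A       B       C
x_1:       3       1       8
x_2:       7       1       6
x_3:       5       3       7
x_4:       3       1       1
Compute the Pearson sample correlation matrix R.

Step 1 — column means:
  mean(A) = (3 + 7 + 5 + 3) / 4 = 18/4 = 4.5
  mean(B) = (1 + 1 + 3 + 1) / 4 = 6/4 = 1.5
  mean(C) = (8 + 6 + 7 + 1) / 4 = 22/4 = 5.5

Step 2 — sample variances and covariances s[i,j] = (1/(n-1)) · Σ_k (x_{k,i} - mean_i) · (x_{k,j} - mean_j), with n-1 = 3:
  s[A,A] = ((-1.5)·(-1.5) + (2.5)·(2.5) + (0.5)·(0.5) + (-1.5)·(-1.5)) / 3 = 11/3 = 3.6667
  s[A,B] = ((-1.5)·(-0.5) + (2.5)·(-0.5) + (0.5)·(1.5) + (-1.5)·(-0.5)) / 3 = 1/3 = 0.3333
  s[A,C] = ((-1.5)·(2.5) + (2.5)·(0.5) + (0.5)·(1.5) + (-1.5)·(-4.5)) / 3 = 5/3 = 1.6667
  s[B,B] = ((-0.5)·(-0.5) + (-0.5)·(-0.5) + (1.5)·(1.5) + (-0.5)·(-0.5)) / 3 = 3/3 = 1
  s[B,C] = ((-0.5)·(2.5) + (-0.5)·(0.5) + (1.5)·(1.5) + (-0.5)·(-4.5)) / 3 = 3/3 = 1
  s[C,C] = ((2.5)·(2.5) + (0.5)·(0.5) + (1.5)·(1.5) + (-4.5)·(-4.5)) / 3 = 29/3 = 9.6667
  Sample standard deviations s_i = √(s[i,i]):
  s(A) = √(3.6667) = 1.9149
  s(B) = √(1) = 1
  s(C) = √(9.6667) = 3.1091

Step 3 — r_{ij} = s_{ij} / (s_i · s_j):
  r[A,A] = 1 (diagonal).
  r[A,B] = 0.3333 / (1.9149 · 1) = 0.3333 / 1.9149 = 0.1741
  r[A,C] = 1.6667 / (1.9149 · 3.1091) = 1.6667 / 5.9535 = 0.2799
  r[B,B] = 1 (diagonal).
  r[B,C] = 1 / (1 · 3.1091) = 1 / 3.1091 = 0.3216
  r[C,C] = 1 (diagonal).

R is symmetric with unit diagonal. Assembling:

R = [[1, 0.1741, 0.2799],
 [0.1741, 1, 0.3216],
 [0.2799, 0.3216, 1]]


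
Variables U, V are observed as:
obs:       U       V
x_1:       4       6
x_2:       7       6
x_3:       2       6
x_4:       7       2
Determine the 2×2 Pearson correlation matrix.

Step 1 — column means:
  mean(U) = (4 + 7 + 2 + 7) / 4 = 20/4 = 5
  mean(V) = (6 + 6 + 6 + 2) / 4 = 20/4 = 5

Step 2 — sample variances and covariances s[i,j] = (1/(n-1)) · Σ_k (x_{k,i} - mean_i) · (x_{k,j} - mean_j), with n-1 = 3:
  s[U,U] = ((-1)·(-1) + (2)·(2) + (-3)·(-3) + (2)·(2)) / 3 = 18/3 = 6
  s[U,V] = ((-1)·(1) + (2)·(1) + (-3)·(1) + (2)·(-3)) / 3 = -8/3 = -2.6667
  s[V,V] = ((1)·(1) + (1)·(1) + (1)·(1) + (-3)·(-3)) / 3 = 12/3 = 4
  Sample standard deviations s_i = √(s[i,i]):
  s(U) = √(6) = 2.4495
  s(V) = √(4) = 2

Step 3 — r_{ij} = s_{ij} / (s_i · s_j):
  r[U,U] = 1 (diagonal).
  r[U,V] = -2.6667 / (2.4495 · 2) = -2.6667 / 4.899 = -0.5443
  r[V,V] = 1 (diagonal).

R is symmetric with unit diagonal. Assembling:

R = [[1, -0.5443],
 [-0.5443, 1]]


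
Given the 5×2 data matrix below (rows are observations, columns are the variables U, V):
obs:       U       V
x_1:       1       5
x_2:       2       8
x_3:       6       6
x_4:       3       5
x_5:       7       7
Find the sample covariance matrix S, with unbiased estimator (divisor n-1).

Step 1 — column means:
  mean(U) = (1 + 2 + 6 + 3 + 7) / 5 = 19/5 = 3.8
  mean(V) = (5 + 8 + 6 + 5 + 7) / 5 = 31/5 = 6.2

Step 2 — sample covariance S[i,j] = (1/(n-1)) · Σ_k (x_{k,i} - mean_i) · (x_{k,j} - mean_j), with n-1 = 4.
  S[U,U] = ((-2.8)·(-2.8) + (-1.8)·(-1.8) + (2.2)·(2.2) + (-0.8)·(-0.8) + (3.2)·(3.2)) / 4 = 26.8/4 = 6.7
  S[U,V] = ((-2.8)·(-1.2) + (-1.8)·(1.8) + (2.2)·(-0.2) + (-0.8)·(-1.2) + (3.2)·(0.8)) / 4 = 3.2/4 = 0.8
  S[V,V] = ((-1.2)·(-1.2) + (1.8)·(1.8) + (-0.2)·(-0.2) + (-1.2)·(-1.2) + (0.8)·(0.8)) / 4 = 6.8/4 = 1.7

S is symmetric (S[j,i] = S[i,j]). Assembling:

S = [[6.7, 0.8],
 [0.8, 1.7]]


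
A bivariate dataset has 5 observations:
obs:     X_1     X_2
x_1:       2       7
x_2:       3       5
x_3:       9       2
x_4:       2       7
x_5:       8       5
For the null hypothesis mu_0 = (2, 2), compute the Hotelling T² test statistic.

Step 1 — sample mean vector:
  mean(X_1) = (2 + 3 + 9 + 2 + 8) / 5 = 24/5 = 4.8
  mean(X_2) = (7 + 5 + 2 + 7 + 5) / 5 = 26/5 = 5.2
  x̄ = (4.8, 5.2),  deviation x̄ - mu_0 = (4.8, 5.2) - (2, 2) = (2.8, 3.2).

Step 2 — sample covariance matrix, S[i,j] = (1/(n-1)) · Σ_k (x_{k,i} - mean_i) · (x_{k,j} - mean_j), divisor n-1 = 4:
  S[X_1,X_1] = ((-2.8)·(-2.8) + (-1.8)·(-1.8) + (4.2)·(4.2) + (-2.8)·(-2.8) + (3.2)·(3.2)) / 4 = 46.8/4 = 11.7
  S[X_1,X_2] = ((-2.8)·(1.8) + (-1.8)·(-0.2) + (4.2)·(-3.2) + (-2.8)·(1.8) + (3.2)·(-0.2)) / 4 = -23.8/4 = -5.95
  S[X_2,X_2] = ((1.8)·(1.8) + (-0.2)·(-0.2) + (-3.2)·(-3.2) + (1.8)·(1.8) + (-0.2)·(-0.2)) / 4 = 16.8/4 = 4.2
  S = [[11.7, -5.95],
 [-5.95, 4.2]].

Step 3 — invert S. det(S) = 11.7·4.2 - (-5.95)² = 13.7375.
  S^{-1} = (1/det) · [[d, -b], [-b, a]] = [[0.3057, 0.4331],
 [0.4331, 0.8517]].

Step 4 — quadratic form (x̄ - mu_0)^T · S^{-1} · (x̄ - mu_0):
  S^{-1} · (x̄ - mu_0) = (2.242, 3.9381),
  (x̄ - mu_0)^T · [...] = (2.8)·(2.242) + (3.2)·(3.9381) = 18.8797.

Step 5 — scale by n: T² = 5 · 18.8797 = 94.3985.

T² ≈ 94.3985


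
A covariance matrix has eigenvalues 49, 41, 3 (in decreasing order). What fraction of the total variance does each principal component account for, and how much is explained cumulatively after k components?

Step 1 — total variance = trace(Sigma) = Σ λ_i = 49 + 41 + 3 = 93.

Step 2 — fraction explained by component i = λ_i / Σ λ:
  PC1: 49/93 = 0.5269
  PC2: 41/93 = 0.4409
  PC3: 3/93 = 0.0323

Step 3 — cumulative fraction after k components = (λ_1 + ... + λ_k) / Σ λ:
  k = 1: 49/93 = 0.5269
  k = 2: (49 + 41)/93 = 90/93 = 0.9677
  k = 3: (49 + 41 + 3)/93 = 93/93 = 1

Summary (fraction, with percent):

explained: PC1 0.5269 (52.69%), PC2 0.4409 (44.09%), PC3 0.0323 (3.23%);  cumulative: 0.5269, 0.9677, 1


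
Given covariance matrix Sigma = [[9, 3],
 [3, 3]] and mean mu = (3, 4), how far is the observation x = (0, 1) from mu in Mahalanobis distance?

Step 1 — centre the observation: (x - mu) = (-3, -3).

Step 2 — invert Sigma. det(Sigma) = 9·3 - (3)² = 18.
  Sigma^{-1} = (1/det) · [[d, -b], [-b, a]] = [[0.1667, -0.1667],
 [-0.1667, 0.5]].

Step 3 — form the quadratic (x - mu)^T · Sigma^{-1} · (x - mu):
  Sigma^{-1} · (x - mu) = (0, -1).
  (x - mu)^T · [Sigma^{-1} · (x - mu)] = (-3)·(0) + (-3)·(-1) = 3.

Step 4 — take square root: d = √(3) ≈ 1.7321.

d(x, mu) = √(3) ≈ 1.7321


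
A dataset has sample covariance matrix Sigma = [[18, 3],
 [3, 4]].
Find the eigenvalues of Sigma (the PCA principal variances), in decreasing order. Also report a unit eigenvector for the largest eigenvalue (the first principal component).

Step 1 — characteristic polynomial of 2×2 Sigma:
  det(Sigma - λI) = λ² - trace · λ + det = 0.
  trace = 18 + 4 = 22, det = 18·4 - (3)² = 63.
Step 2 — discriminant:
  Δ = trace² - 4·det = 484 - 252 = 232.
Step 3 — eigenvalues:
  λ = (trace ± √Δ)/2 = (22 ± 15.2315)/2,
  λ_1 = 18.6158,  λ_2 = 3.3842.

Step 4 — unit eigenvector for λ_1: solve (Sigma - λ_1 I)v = 0. First row:
  (18 - 18.6158)·v_x + (3)·v_y = 0, i.e. (-0.6158)·v_x + (3)·v_y = 0,
  so v ∝ (b, λ_1 - a) = (3, 0.6158) = u.
  ||u|| = √((3)² + (0.6158)²) = √(9.3792) ≈ 3.0625,
  v_1 = u/||u|| ≈ (0.9796, 0.2011) (||v_1|| = 1).

λ_1 = 18.6158,  λ_2 = 3.3842;  v_1 ≈ (0.9796, 0.2011)


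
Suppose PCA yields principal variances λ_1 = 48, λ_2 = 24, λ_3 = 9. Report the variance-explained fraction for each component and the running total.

Step 1 — total variance = trace(Sigma) = Σ λ_i = 48 + 24 + 9 = 81.

Step 2 — fraction explained by component i = λ_i / Σ λ:
  PC1: 48/81 = 0.5926
  PC2: 24/81 = 0.2963
  PC3: 9/81 = 0.1111

Step 3 — cumulative fraction after k components = (λ_1 + ... + λ_k) / Σ λ:
  k = 1: 48/81 = 0.5926
  k = 2: (48 + 24)/81 = 72/81 = 0.8889
  k = 3: (48 + 24 + 9)/81 = 81/81 = 1

Summary (fraction, with percent):

explained: PC1 0.5926 (59.26%), PC2 0.2963 (29.63%), PC3 0.1111 (11.11%);  cumulative: 0.5926, 0.8889, 1


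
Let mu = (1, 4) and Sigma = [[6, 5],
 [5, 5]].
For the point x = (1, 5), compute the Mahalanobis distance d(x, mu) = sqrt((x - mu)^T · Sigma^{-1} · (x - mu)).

Step 1 — centre the observation: (x - mu) = (0, 1).

Step 2 — invert Sigma. det(Sigma) = 6·5 - (5)² = 5.
  Sigma^{-1} = (1/det) · [[d, -b], [-b, a]] = [[1, -1],
 [-1, 1.2]].

Step 3 — form the quadratic (x - mu)^T · Sigma^{-1} · (x - mu):
  Sigma^{-1} · (x - mu) = (-1, 1.2).
  (x - mu)^T · [Sigma^{-1} · (x - mu)] = (0)·(-1) + (1)·(1.2) = 1.2.

Step 4 — take square root: d = √(1.2) ≈ 1.0954.

d(x, mu) = √(1.2) ≈ 1.0954
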